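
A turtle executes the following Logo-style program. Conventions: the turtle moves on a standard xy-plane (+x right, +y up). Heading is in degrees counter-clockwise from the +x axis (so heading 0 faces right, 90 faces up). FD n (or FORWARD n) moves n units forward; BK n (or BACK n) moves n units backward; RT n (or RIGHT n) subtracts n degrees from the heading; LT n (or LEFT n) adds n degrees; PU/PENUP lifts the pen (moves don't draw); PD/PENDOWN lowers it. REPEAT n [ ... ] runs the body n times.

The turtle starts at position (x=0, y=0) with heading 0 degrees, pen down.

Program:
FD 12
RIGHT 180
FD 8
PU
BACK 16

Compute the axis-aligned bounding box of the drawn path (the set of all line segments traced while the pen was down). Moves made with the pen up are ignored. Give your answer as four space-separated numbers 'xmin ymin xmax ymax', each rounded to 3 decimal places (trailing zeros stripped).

Answer: 0 0 12 0

Derivation:
Executing turtle program step by step:
Start: pos=(0,0), heading=0, pen down
FD 12: (0,0) -> (12,0) [heading=0, draw]
RT 180: heading 0 -> 180
FD 8: (12,0) -> (4,0) [heading=180, draw]
PU: pen up
BK 16: (4,0) -> (20,0) [heading=180, move]
Final: pos=(20,0), heading=180, 2 segment(s) drawn

Segment endpoints: x in {0, 4, 12}, y in {0, 0}
xmin=0, ymin=0, xmax=12, ymax=0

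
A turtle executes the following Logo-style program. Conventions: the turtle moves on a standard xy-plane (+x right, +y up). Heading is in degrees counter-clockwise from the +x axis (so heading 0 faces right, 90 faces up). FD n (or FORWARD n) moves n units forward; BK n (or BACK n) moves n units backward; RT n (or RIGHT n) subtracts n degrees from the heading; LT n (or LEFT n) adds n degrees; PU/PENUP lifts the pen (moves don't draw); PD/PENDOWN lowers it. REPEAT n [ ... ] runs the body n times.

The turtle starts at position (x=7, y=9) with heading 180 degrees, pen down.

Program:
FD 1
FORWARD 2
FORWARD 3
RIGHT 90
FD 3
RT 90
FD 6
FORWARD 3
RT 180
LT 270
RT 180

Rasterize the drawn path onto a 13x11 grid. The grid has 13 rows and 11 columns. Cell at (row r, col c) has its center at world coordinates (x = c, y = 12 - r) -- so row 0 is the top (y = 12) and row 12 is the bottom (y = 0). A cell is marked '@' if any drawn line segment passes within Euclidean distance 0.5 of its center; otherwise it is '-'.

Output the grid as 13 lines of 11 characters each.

Answer: -@@@@@@@@@@
-@---------
-@---------
-@@@@@@@---
-----------
-----------
-----------
-----------
-----------
-----------
-----------
-----------
-----------

Derivation:
Segment 0: (7,9) -> (6,9)
Segment 1: (6,9) -> (4,9)
Segment 2: (4,9) -> (1,9)
Segment 3: (1,9) -> (1,12)
Segment 4: (1,12) -> (7,12)
Segment 5: (7,12) -> (10,12)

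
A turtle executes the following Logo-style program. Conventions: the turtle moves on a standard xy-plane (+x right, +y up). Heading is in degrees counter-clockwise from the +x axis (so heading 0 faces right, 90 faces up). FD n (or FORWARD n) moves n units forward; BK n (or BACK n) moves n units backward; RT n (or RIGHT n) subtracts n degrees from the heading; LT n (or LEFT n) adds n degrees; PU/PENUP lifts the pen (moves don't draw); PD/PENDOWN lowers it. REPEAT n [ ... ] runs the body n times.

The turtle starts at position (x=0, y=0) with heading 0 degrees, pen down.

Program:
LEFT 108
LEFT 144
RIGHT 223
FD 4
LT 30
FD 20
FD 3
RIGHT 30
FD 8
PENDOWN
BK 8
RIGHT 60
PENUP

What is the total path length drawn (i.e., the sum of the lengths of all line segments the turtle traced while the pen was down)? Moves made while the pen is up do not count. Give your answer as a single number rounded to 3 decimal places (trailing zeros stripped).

Answer: 43

Derivation:
Executing turtle program step by step:
Start: pos=(0,0), heading=0, pen down
LT 108: heading 0 -> 108
LT 144: heading 108 -> 252
RT 223: heading 252 -> 29
FD 4: (0,0) -> (3.498,1.939) [heading=29, draw]
LT 30: heading 29 -> 59
FD 20: (3.498,1.939) -> (13.799,19.083) [heading=59, draw]
FD 3: (13.799,19.083) -> (15.344,21.654) [heading=59, draw]
RT 30: heading 59 -> 29
FD 8: (15.344,21.654) -> (22.341,25.533) [heading=29, draw]
PD: pen down
BK 8: (22.341,25.533) -> (15.344,21.654) [heading=29, draw]
RT 60: heading 29 -> 329
PU: pen up
Final: pos=(15.344,21.654), heading=329, 5 segment(s) drawn

Segment lengths:
  seg 1: (0,0) -> (3.498,1.939), length = 4
  seg 2: (3.498,1.939) -> (13.799,19.083), length = 20
  seg 3: (13.799,19.083) -> (15.344,21.654), length = 3
  seg 4: (15.344,21.654) -> (22.341,25.533), length = 8
  seg 5: (22.341,25.533) -> (15.344,21.654), length = 8
Total = 43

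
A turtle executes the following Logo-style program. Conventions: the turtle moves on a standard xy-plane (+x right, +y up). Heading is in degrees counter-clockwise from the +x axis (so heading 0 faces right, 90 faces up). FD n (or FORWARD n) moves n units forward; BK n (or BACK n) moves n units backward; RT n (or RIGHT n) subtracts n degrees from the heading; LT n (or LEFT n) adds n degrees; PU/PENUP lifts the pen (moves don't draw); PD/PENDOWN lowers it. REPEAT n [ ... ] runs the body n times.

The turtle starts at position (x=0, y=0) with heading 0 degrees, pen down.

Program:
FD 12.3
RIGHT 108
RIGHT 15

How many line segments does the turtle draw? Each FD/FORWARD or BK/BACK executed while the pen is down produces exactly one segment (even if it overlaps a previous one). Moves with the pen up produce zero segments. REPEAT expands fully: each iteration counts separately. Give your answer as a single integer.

Executing turtle program step by step:
Start: pos=(0,0), heading=0, pen down
FD 12.3: (0,0) -> (12.3,0) [heading=0, draw]
RT 108: heading 0 -> 252
RT 15: heading 252 -> 237
Final: pos=(12.3,0), heading=237, 1 segment(s) drawn
Segments drawn: 1

Answer: 1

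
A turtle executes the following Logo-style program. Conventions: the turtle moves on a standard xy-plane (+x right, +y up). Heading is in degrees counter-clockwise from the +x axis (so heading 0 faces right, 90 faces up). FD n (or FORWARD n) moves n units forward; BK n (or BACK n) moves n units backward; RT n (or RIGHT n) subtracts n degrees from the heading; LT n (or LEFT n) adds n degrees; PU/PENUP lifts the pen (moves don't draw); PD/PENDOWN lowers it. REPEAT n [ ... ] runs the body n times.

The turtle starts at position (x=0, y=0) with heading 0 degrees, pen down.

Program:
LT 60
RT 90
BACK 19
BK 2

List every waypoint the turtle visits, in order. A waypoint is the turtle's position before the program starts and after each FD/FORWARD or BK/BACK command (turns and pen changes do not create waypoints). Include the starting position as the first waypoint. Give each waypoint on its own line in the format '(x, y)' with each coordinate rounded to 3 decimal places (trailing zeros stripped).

Executing turtle program step by step:
Start: pos=(0,0), heading=0, pen down
LT 60: heading 0 -> 60
RT 90: heading 60 -> 330
BK 19: (0,0) -> (-16.454,9.5) [heading=330, draw]
BK 2: (-16.454,9.5) -> (-18.187,10.5) [heading=330, draw]
Final: pos=(-18.187,10.5), heading=330, 2 segment(s) drawn
Waypoints (3 total):
(0, 0)
(-16.454, 9.5)
(-18.187, 10.5)

Answer: (0, 0)
(-16.454, 9.5)
(-18.187, 10.5)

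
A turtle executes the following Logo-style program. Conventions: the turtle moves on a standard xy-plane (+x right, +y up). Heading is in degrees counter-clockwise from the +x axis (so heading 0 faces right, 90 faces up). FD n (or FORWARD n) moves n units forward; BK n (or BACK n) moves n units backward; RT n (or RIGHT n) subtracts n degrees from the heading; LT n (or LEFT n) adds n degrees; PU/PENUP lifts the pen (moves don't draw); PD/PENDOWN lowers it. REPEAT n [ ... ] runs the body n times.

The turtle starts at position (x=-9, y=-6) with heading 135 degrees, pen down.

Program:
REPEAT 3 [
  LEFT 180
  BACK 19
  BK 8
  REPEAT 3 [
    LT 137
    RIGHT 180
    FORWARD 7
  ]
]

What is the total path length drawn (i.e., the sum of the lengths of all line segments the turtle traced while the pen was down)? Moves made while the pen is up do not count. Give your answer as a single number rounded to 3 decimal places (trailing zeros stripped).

Executing turtle program step by step:
Start: pos=(-9,-6), heading=135, pen down
REPEAT 3 [
  -- iteration 1/3 --
  LT 180: heading 135 -> 315
  BK 19: (-9,-6) -> (-22.435,7.435) [heading=315, draw]
  BK 8: (-22.435,7.435) -> (-28.092,13.092) [heading=315, draw]
  REPEAT 3 [
    -- iteration 1/3 --
    LT 137: heading 315 -> 92
    RT 180: heading 92 -> 272
    FD 7: (-28.092,13.092) -> (-27.848,6.096) [heading=272, draw]
    -- iteration 2/3 --
    LT 137: heading 272 -> 49
    RT 180: heading 49 -> 229
    FD 7: (-27.848,6.096) -> (-32.44,0.813) [heading=229, draw]
    -- iteration 3/3 --
    LT 137: heading 229 -> 6
    RT 180: heading 6 -> 186
    FD 7: (-32.44,0.813) -> (-39.402,0.081) [heading=186, draw]
  ]
  -- iteration 2/3 --
  LT 180: heading 186 -> 6
  BK 19: (-39.402,0.081) -> (-58.298,-1.905) [heading=6, draw]
  BK 8: (-58.298,-1.905) -> (-66.254,-2.741) [heading=6, draw]
  REPEAT 3 [
    -- iteration 1/3 --
    LT 137: heading 6 -> 143
    RT 180: heading 143 -> 323
    FD 7: (-66.254,-2.741) -> (-60.663,-6.953) [heading=323, draw]
    -- iteration 2/3 --
    LT 137: heading 323 -> 100
    RT 180: heading 100 -> 280
    FD 7: (-60.663,-6.953) -> (-59.448,-13.847) [heading=280, draw]
    -- iteration 3/3 --
    LT 137: heading 280 -> 57
    RT 180: heading 57 -> 237
    FD 7: (-59.448,-13.847) -> (-63.26,-19.718) [heading=237, draw]
  ]
  -- iteration 3/3 --
  LT 180: heading 237 -> 57
  BK 19: (-63.26,-19.718) -> (-73.608,-35.653) [heading=57, draw]
  BK 8: (-73.608,-35.653) -> (-77.965,-42.362) [heading=57, draw]
  REPEAT 3 [
    -- iteration 1/3 --
    LT 137: heading 57 -> 194
    RT 180: heading 194 -> 14
    FD 7: (-77.965,-42.362) -> (-71.173,-40.668) [heading=14, draw]
    -- iteration 2/3 --
    LT 137: heading 14 -> 151
    RT 180: heading 151 -> 331
    FD 7: (-71.173,-40.668) -> (-65.051,-44.062) [heading=331, draw]
    -- iteration 3/3 --
    LT 137: heading 331 -> 108
    RT 180: heading 108 -> 288
    FD 7: (-65.051,-44.062) -> (-62.888,-50.72) [heading=288, draw]
  ]
]
Final: pos=(-62.888,-50.72), heading=288, 15 segment(s) drawn

Segment lengths:
  seg 1: (-9,-6) -> (-22.435,7.435), length = 19
  seg 2: (-22.435,7.435) -> (-28.092,13.092), length = 8
  seg 3: (-28.092,13.092) -> (-27.848,6.096), length = 7
  seg 4: (-27.848,6.096) -> (-32.44,0.813), length = 7
  seg 5: (-32.44,0.813) -> (-39.402,0.081), length = 7
  seg 6: (-39.402,0.081) -> (-58.298,-1.905), length = 19
  seg 7: (-58.298,-1.905) -> (-66.254,-2.741), length = 8
  seg 8: (-66.254,-2.741) -> (-60.663,-6.953), length = 7
  seg 9: (-60.663,-6.953) -> (-59.448,-13.847), length = 7
  seg 10: (-59.448,-13.847) -> (-63.26,-19.718), length = 7
  seg 11: (-63.26,-19.718) -> (-73.608,-35.653), length = 19
  seg 12: (-73.608,-35.653) -> (-77.965,-42.362), length = 8
  seg 13: (-77.965,-42.362) -> (-71.173,-40.668), length = 7
  seg 14: (-71.173,-40.668) -> (-65.051,-44.062), length = 7
  seg 15: (-65.051,-44.062) -> (-62.888,-50.72), length = 7
Total = 144

Answer: 144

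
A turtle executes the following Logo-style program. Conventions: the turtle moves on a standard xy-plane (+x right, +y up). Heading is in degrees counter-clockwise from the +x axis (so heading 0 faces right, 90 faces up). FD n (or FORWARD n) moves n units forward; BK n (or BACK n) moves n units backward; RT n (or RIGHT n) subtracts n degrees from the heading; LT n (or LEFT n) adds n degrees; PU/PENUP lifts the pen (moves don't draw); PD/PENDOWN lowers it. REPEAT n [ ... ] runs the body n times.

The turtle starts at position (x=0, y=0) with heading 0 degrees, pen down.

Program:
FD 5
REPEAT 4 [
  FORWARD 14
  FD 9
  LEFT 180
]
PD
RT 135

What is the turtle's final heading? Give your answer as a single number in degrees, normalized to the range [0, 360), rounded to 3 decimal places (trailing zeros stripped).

Answer: 225

Derivation:
Executing turtle program step by step:
Start: pos=(0,0), heading=0, pen down
FD 5: (0,0) -> (5,0) [heading=0, draw]
REPEAT 4 [
  -- iteration 1/4 --
  FD 14: (5,0) -> (19,0) [heading=0, draw]
  FD 9: (19,0) -> (28,0) [heading=0, draw]
  LT 180: heading 0 -> 180
  -- iteration 2/4 --
  FD 14: (28,0) -> (14,0) [heading=180, draw]
  FD 9: (14,0) -> (5,0) [heading=180, draw]
  LT 180: heading 180 -> 0
  -- iteration 3/4 --
  FD 14: (5,0) -> (19,0) [heading=0, draw]
  FD 9: (19,0) -> (28,0) [heading=0, draw]
  LT 180: heading 0 -> 180
  -- iteration 4/4 --
  FD 14: (28,0) -> (14,0) [heading=180, draw]
  FD 9: (14,0) -> (5,0) [heading=180, draw]
  LT 180: heading 180 -> 0
]
PD: pen down
RT 135: heading 0 -> 225
Final: pos=(5,0), heading=225, 9 segment(s) drawn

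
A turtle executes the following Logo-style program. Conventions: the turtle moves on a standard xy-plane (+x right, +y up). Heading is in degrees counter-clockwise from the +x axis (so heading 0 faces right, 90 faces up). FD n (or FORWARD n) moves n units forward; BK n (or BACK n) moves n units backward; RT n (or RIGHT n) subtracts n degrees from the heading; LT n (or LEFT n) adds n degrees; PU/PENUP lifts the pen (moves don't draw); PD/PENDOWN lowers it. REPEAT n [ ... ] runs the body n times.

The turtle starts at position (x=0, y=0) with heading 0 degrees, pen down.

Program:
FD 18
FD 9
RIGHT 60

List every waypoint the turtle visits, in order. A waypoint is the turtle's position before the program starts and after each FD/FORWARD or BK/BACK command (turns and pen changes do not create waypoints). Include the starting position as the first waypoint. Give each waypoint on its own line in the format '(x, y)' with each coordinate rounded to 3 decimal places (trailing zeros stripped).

Answer: (0, 0)
(18, 0)
(27, 0)

Derivation:
Executing turtle program step by step:
Start: pos=(0,0), heading=0, pen down
FD 18: (0,0) -> (18,0) [heading=0, draw]
FD 9: (18,0) -> (27,0) [heading=0, draw]
RT 60: heading 0 -> 300
Final: pos=(27,0), heading=300, 2 segment(s) drawn
Waypoints (3 total):
(0, 0)
(18, 0)
(27, 0)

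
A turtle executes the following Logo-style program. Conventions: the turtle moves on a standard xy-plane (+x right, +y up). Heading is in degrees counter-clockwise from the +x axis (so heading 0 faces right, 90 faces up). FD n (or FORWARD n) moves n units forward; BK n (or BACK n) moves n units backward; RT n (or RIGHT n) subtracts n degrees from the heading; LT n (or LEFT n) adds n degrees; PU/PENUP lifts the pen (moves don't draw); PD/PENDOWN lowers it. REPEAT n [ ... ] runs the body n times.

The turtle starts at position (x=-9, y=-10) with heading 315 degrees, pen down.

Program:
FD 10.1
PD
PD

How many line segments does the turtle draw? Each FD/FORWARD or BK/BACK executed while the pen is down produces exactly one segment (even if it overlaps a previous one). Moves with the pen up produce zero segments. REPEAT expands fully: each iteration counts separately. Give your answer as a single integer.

Executing turtle program step by step:
Start: pos=(-9,-10), heading=315, pen down
FD 10.1: (-9,-10) -> (-1.858,-17.142) [heading=315, draw]
PD: pen down
PD: pen down
Final: pos=(-1.858,-17.142), heading=315, 1 segment(s) drawn
Segments drawn: 1

Answer: 1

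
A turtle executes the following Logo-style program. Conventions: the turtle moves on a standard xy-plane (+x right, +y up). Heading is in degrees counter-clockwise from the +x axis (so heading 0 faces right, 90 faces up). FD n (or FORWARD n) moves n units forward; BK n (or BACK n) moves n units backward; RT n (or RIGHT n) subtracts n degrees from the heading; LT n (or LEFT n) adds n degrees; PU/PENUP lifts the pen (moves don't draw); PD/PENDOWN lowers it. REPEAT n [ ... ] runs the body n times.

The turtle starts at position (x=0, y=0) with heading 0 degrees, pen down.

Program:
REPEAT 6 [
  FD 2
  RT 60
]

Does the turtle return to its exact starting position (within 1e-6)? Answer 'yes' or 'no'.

Answer: yes

Derivation:
Executing turtle program step by step:
Start: pos=(0,0), heading=0, pen down
REPEAT 6 [
  -- iteration 1/6 --
  FD 2: (0,0) -> (2,0) [heading=0, draw]
  RT 60: heading 0 -> 300
  -- iteration 2/6 --
  FD 2: (2,0) -> (3,-1.732) [heading=300, draw]
  RT 60: heading 300 -> 240
  -- iteration 3/6 --
  FD 2: (3,-1.732) -> (2,-3.464) [heading=240, draw]
  RT 60: heading 240 -> 180
  -- iteration 4/6 --
  FD 2: (2,-3.464) -> (0,-3.464) [heading=180, draw]
  RT 60: heading 180 -> 120
  -- iteration 5/6 --
  FD 2: (0,-3.464) -> (-1,-1.732) [heading=120, draw]
  RT 60: heading 120 -> 60
  -- iteration 6/6 --
  FD 2: (-1,-1.732) -> (0,0) [heading=60, draw]
  RT 60: heading 60 -> 0
]
Final: pos=(0,0), heading=0, 6 segment(s) drawn

Start position: (0, 0)
Final position: (0, 0)
Distance = 0; < 1e-6 -> CLOSED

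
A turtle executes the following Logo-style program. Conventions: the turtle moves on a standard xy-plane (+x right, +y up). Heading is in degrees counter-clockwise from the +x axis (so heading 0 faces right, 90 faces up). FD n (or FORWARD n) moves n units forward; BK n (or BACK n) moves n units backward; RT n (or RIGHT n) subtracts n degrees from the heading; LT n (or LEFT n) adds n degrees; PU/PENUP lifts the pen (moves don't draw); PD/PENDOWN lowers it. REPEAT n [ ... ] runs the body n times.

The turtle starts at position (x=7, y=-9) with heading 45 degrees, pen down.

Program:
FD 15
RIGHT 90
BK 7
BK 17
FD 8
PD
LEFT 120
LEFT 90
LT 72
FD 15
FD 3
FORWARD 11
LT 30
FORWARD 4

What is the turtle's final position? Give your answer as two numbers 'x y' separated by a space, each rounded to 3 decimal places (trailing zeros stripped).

Executing turtle program step by step:
Start: pos=(7,-9), heading=45, pen down
FD 15: (7,-9) -> (17.607,1.607) [heading=45, draw]
RT 90: heading 45 -> 315
BK 7: (17.607,1.607) -> (12.657,6.556) [heading=315, draw]
BK 17: (12.657,6.556) -> (0.636,18.577) [heading=315, draw]
FD 8: (0.636,18.577) -> (6.293,12.92) [heading=315, draw]
PD: pen down
LT 120: heading 315 -> 75
LT 90: heading 75 -> 165
LT 72: heading 165 -> 237
FD 15: (6.293,12.92) -> (-1.877,0.34) [heading=237, draw]
FD 3: (-1.877,0.34) -> (-3.511,-2.176) [heading=237, draw]
FD 11: (-3.511,-2.176) -> (-9.502,-11.401) [heading=237, draw]
LT 30: heading 237 -> 267
FD 4: (-9.502,-11.401) -> (-9.711,-15.396) [heading=267, draw]
Final: pos=(-9.711,-15.396), heading=267, 8 segment(s) drawn

Answer: -9.711 -15.396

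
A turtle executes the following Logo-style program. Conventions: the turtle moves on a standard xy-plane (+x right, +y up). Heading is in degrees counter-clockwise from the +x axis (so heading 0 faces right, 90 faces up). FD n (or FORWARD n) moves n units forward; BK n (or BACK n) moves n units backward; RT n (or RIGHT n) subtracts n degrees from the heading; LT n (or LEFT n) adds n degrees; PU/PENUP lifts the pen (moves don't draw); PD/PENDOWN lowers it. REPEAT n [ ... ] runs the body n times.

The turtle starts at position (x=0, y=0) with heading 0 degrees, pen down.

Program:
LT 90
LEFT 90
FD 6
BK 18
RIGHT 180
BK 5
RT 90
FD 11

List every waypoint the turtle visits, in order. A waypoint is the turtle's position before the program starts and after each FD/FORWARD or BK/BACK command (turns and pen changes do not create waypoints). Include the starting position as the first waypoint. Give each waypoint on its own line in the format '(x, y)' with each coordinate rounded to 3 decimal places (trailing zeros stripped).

Executing turtle program step by step:
Start: pos=(0,0), heading=0, pen down
LT 90: heading 0 -> 90
LT 90: heading 90 -> 180
FD 6: (0,0) -> (-6,0) [heading=180, draw]
BK 18: (-6,0) -> (12,0) [heading=180, draw]
RT 180: heading 180 -> 0
BK 5: (12,0) -> (7,0) [heading=0, draw]
RT 90: heading 0 -> 270
FD 11: (7,0) -> (7,-11) [heading=270, draw]
Final: pos=(7,-11), heading=270, 4 segment(s) drawn
Waypoints (5 total):
(0, 0)
(-6, 0)
(12, 0)
(7, 0)
(7, -11)

Answer: (0, 0)
(-6, 0)
(12, 0)
(7, 0)
(7, -11)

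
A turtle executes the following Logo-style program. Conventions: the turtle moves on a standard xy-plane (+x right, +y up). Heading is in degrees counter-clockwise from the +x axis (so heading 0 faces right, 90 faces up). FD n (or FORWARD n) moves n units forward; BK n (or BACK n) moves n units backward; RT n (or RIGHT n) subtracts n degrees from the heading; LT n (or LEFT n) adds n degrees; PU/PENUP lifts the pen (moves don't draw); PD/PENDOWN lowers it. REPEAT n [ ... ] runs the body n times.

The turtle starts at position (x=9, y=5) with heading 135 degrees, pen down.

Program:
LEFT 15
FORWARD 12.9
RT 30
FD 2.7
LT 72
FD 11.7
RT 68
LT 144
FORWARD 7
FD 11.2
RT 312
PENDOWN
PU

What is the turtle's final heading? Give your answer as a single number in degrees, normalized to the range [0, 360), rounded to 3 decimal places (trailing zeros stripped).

Answer: 316

Derivation:
Executing turtle program step by step:
Start: pos=(9,5), heading=135, pen down
LT 15: heading 135 -> 150
FD 12.9: (9,5) -> (-2.172,11.45) [heading=150, draw]
RT 30: heading 150 -> 120
FD 2.7: (-2.172,11.45) -> (-3.522,13.788) [heading=120, draw]
LT 72: heading 120 -> 192
FD 11.7: (-3.522,13.788) -> (-14.966,11.356) [heading=192, draw]
RT 68: heading 192 -> 124
LT 144: heading 124 -> 268
FD 7: (-14.966,11.356) -> (-15.21,4.36) [heading=268, draw]
FD 11.2: (-15.21,4.36) -> (-15.601,-6.833) [heading=268, draw]
RT 312: heading 268 -> 316
PD: pen down
PU: pen up
Final: pos=(-15.601,-6.833), heading=316, 5 segment(s) drawn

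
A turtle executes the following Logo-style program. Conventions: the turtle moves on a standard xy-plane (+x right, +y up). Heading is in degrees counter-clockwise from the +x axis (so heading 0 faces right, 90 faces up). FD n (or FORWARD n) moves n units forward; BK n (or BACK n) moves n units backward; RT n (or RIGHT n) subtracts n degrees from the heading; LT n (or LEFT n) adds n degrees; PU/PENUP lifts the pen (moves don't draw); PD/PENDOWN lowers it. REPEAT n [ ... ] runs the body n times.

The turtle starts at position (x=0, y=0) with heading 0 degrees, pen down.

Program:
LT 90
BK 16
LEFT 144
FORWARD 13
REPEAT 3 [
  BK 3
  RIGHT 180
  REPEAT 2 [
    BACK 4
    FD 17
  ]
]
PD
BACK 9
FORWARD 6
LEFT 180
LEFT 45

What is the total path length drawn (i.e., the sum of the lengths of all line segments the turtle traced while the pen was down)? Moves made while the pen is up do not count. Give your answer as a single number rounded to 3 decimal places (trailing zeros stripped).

Executing turtle program step by step:
Start: pos=(0,0), heading=0, pen down
LT 90: heading 0 -> 90
BK 16: (0,0) -> (0,-16) [heading=90, draw]
LT 144: heading 90 -> 234
FD 13: (0,-16) -> (-7.641,-26.517) [heading=234, draw]
REPEAT 3 [
  -- iteration 1/3 --
  BK 3: (-7.641,-26.517) -> (-5.878,-24.09) [heading=234, draw]
  RT 180: heading 234 -> 54
  REPEAT 2 [
    -- iteration 1/2 --
    BK 4: (-5.878,-24.09) -> (-8.229,-27.326) [heading=54, draw]
    FD 17: (-8.229,-27.326) -> (1.763,-13.573) [heading=54, draw]
    -- iteration 2/2 --
    BK 4: (1.763,-13.573) -> (-0.588,-16.809) [heading=54, draw]
    FD 17: (-0.588,-16.809) -> (9.405,-3.056) [heading=54, draw]
  ]
  -- iteration 2/3 --
  BK 3: (9.405,-3.056) -> (7.641,-5.483) [heading=54, draw]
  RT 180: heading 54 -> 234
  REPEAT 2 [
    -- iteration 1/2 --
    BK 4: (7.641,-5.483) -> (9.992,-2.247) [heading=234, draw]
    FD 17: (9.992,-2.247) -> (0,-16) [heading=234, draw]
    -- iteration 2/2 --
    BK 4: (0,-16) -> (2.351,-12.764) [heading=234, draw]
    FD 17: (2.351,-12.764) -> (-7.641,-26.517) [heading=234, draw]
  ]
  -- iteration 3/3 --
  BK 3: (-7.641,-26.517) -> (-5.878,-24.09) [heading=234, draw]
  RT 180: heading 234 -> 54
  REPEAT 2 [
    -- iteration 1/2 --
    BK 4: (-5.878,-24.09) -> (-8.229,-27.326) [heading=54, draw]
    FD 17: (-8.229,-27.326) -> (1.763,-13.573) [heading=54, draw]
    -- iteration 2/2 --
    BK 4: (1.763,-13.573) -> (-0.588,-16.809) [heading=54, draw]
    FD 17: (-0.588,-16.809) -> (9.405,-3.056) [heading=54, draw]
  ]
]
PD: pen down
BK 9: (9.405,-3.056) -> (4.114,-10.337) [heading=54, draw]
FD 6: (4.114,-10.337) -> (7.641,-5.483) [heading=54, draw]
LT 180: heading 54 -> 234
LT 45: heading 234 -> 279
Final: pos=(7.641,-5.483), heading=279, 19 segment(s) drawn

Segment lengths:
  seg 1: (0,0) -> (0,-16), length = 16
  seg 2: (0,-16) -> (-7.641,-26.517), length = 13
  seg 3: (-7.641,-26.517) -> (-5.878,-24.09), length = 3
  seg 4: (-5.878,-24.09) -> (-8.229,-27.326), length = 4
  seg 5: (-8.229,-27.326) -> (1.763,-13.573), length = 17
  seg 6: (1.763,-13.573) -> (-0.588,-16.809), length = 4
  seg 7: (-0.588,-16.809) -> (9.405,-3.056), length = 17
  seg 8: (9.405,-3.056) -> (7.641,-5.483), length = 3
  seg 9: (7.641,-5.483) -> (9.992,-2.247), length = 4
  seg 10: (9.992,-2.247) -> (0,-16), length = 17
  seg 11: (0,-16) -> (2.351,-12.764), length = 4
  seg 12: (2.351,-12.764) -> (-7.641,-26.517), length = 17
  seg 13: (-7.641,-26.517) -> (-5.878,-24.09), length = 3
  seg 14: (-5.878,-24.09) -> (-8.229,-27.326), length = 4
  seg 15: (-8.229,-27.326) -> (1.763,-13.573), length = 17
  seg 16: (1.763,-13.573) -> (-0.588,-16.809), length = 4
  seg 17: (-0.588,-16.809) -> (9.405,-3.056), length = 17
  seg 18: (9.405,-3.056) -> (4.114,-10.337), length = 9
  seg 19: (4.114,-10.337) -> (7.641,-5.483), length = 6
Total = 179

Answer: 179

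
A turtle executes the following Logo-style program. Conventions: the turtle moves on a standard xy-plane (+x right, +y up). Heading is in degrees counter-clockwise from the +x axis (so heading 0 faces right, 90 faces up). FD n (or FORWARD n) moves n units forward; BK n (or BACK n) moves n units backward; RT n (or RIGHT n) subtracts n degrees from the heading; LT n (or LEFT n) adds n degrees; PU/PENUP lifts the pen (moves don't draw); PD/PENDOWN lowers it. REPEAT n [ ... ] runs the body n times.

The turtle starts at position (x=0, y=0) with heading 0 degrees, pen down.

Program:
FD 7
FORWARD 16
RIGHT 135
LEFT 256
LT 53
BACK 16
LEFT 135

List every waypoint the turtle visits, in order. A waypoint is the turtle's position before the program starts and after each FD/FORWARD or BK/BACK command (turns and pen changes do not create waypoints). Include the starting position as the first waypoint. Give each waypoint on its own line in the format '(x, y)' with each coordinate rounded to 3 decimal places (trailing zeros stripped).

Executing turtle program step by step:
Start: pos=(0,0), heading=0, pen down
FD 7: (0,0) -> (7,0) [heading=0, draw]
FD 16: (7,0) -> (23,0) [heading=0, draw]
RT 135: heading 0 -> 225
LT 256: heading 225 -> 121
LT 53: heading 121 -> 174
BK 16: (23,0) -> (38.912,-1.672) [heading=174, draw]
LT 135: heading 174 -> 309
Final: pos=(38.912,-1.672), heading=309, 3 segment(s) drawn
Waypoints (4 total):
(0, 0)
(7, 0)
(23, 0)
(38.912, -1.672)

Answer: (0, 0)
(7, 0)
(23, 0)
(38.912, -1.672)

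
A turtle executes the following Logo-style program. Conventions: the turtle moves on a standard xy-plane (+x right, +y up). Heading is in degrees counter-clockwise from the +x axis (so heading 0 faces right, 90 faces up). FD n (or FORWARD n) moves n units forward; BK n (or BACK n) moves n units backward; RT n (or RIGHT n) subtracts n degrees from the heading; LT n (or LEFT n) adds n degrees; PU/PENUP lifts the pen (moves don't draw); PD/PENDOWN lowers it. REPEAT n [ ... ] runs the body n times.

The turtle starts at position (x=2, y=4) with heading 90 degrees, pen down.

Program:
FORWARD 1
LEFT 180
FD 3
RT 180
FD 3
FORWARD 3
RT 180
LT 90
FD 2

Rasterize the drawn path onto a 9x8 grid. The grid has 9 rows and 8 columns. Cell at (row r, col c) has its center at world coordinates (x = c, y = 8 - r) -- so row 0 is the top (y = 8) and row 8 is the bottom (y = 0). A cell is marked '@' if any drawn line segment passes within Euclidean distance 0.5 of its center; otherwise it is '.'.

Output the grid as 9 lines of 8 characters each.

Answer: ..@@@...
..@.....
..@.....
..@.....
..@.....
..@.....
..@.....
........
........

Derivation:
Segment 0: (2,4) -> (2,5)
Segment 1: (2,5) -> (2,2)
Segment 2: (2,2) -> (2,5)
Segment 3: (2,5) -> (2,8)
Segment 4: (2,8) -> (4,8)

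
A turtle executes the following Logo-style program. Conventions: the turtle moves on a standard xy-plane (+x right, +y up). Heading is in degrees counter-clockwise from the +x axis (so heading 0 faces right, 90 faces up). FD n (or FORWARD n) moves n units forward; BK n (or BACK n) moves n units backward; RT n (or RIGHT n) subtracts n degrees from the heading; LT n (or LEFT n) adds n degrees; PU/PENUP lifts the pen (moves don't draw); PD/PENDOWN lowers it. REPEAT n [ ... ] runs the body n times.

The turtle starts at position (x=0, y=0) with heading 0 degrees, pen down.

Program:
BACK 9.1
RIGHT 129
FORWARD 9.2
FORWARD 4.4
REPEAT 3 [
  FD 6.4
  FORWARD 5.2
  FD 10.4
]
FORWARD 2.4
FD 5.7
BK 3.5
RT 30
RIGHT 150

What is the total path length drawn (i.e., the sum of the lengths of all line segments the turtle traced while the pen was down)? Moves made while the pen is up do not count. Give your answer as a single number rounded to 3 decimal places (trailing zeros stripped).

Answer: 100.3

Derivation:
Executing turtle program step by step:
Start: pos=(0,0), heading=0, pen down
BK 9.1: (0,0) -> (-9.1,0) [heading=0, draw]
RT 129: heading 0 -> 231
FD 9.2: (-9.1,0) -> (-14.89,-7.15) [heading=231, draw]
FD 4.4: (-14.89,-7.15) -> (-17.659,-10.569) [heading=231, draw]
REPEAT 3 [
  -- iteration 1/3 --
  FD 6.4: (-17.659,-10.569) -> (-21.686,-15.543) [heading=231, draw]
  FD 5.2: (-21.686,-15.543) -> (-24.959,-19.584) [heading=231, draw]
  FD 10.4: (-24.959,-19.584) -> (-31.504,-27.666) [heading=231, draw]
  -- iteration 2/3 --
  FD 6.4: (-31.504,-27.666) -> (-35.531,-32.64) [heading=231, draw]
  FD 5.2: (-35.531,-32.64) -> (-38.804,-36.681) [heading=231, draw]
  FD 10.4: (-38.804,-36.681) -> (-45.349,-44.764) [heading=231, draw]
  -- iteration 3/3 --
  FD 6.4: (-45.349,-44.764) -> (-49.377,-49.737) [heading=231, draw]
  FD 5.2: (-49.377,-49.737) -> (-52.649,-53.779) [heading=231, draw]
  FD 10.4: (-52.649,-53.779) -> (-59.194,-61.861) [heading=231, draw]
]
FD 2.4: (-59.194,-61.861) -> (-60.704,-63.726) [heading=231, draw]
FD 5.7: (-60.704,-63.726) -> (-64.291,-68.156) [heading=231, draw]
BK 3.5: (-64.291,-68.156) -> (-62.089,-65.436) [heading=231, draw]
RT 30: heading 231 -> 201
RT 150: heading 201 -> 51
Final: pos=(-62.089,-65.436), heading=51, 15 segment(s) drawn

Segment lengths:
  seg 1: (0,0) -> (-9.1,0), length = 9.1
  seg 2: (-9.1,0) -> (-14.89,-7.15), length = 9.2
  seg 3: (-14.89,-7.15) -> (-17.659,-10.569), length = 4.4
  seg 4: (-17.659,-10.569) -> (-21.686,-15.543), length = 6.4
  seg 5: (-21.686,-15.543) -> (-24.959,-19.584), length = 5.2
  seg 6: (-24.959,-19.584) -> (-31.504,-27.666), length = 10.4
  seg 7: (-31.504,-27.666) -> (-35.531,-32.64), length = 6.4
  seg 8: (-35.531,-32.64) -> (-38.804,-36.681), length = 5.2
  seg 9: (-38.804,-36.681) -> (-45.349,-44.764), length = 10.4
  seg 10: (-45.349,-44.764) -> (-49.377,-49.737), length = 6.4
  seg 11: (-49.377,-49.737) -> (-52.649,-53.779), length = 5.2
  seg 12: (-52.649,-53.779) -> (-59.194,-61.861), length = 10.4
  seg 13: (-59.194,-61.861) -> (-60.704,-63.726), length = 2.4
  seg 14: (-60.704,-63.726) -> (-64.291,-68.156), length = 5.7
  seg 15: (-64.291,-68.156) -> (-62.089,-65.436), length = 3.5
Total = 100.3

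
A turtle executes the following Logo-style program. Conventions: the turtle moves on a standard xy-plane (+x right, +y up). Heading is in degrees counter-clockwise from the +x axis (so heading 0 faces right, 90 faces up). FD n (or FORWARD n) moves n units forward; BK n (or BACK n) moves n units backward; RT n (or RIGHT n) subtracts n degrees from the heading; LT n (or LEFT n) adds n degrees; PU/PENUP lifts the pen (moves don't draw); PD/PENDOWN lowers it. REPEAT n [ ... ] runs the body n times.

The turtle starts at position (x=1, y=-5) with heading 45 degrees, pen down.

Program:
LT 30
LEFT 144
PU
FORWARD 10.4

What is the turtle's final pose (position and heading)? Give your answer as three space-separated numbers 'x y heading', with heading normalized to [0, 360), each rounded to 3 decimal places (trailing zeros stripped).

Executing turtle program step by step:
Start: pos=(1,-5), heading=45, pen down
LT 30: heading 45 -> 75
LT 144: heading 75 -> 219
PU: pen up
FD 10.4: (1,-5) -> (-7.082,-11.545) [heading=219, move]
Final: pos=(-7.082,-11.545), heading=219, 0 segment(s) drawn

Answer: -7.082 -11.545 219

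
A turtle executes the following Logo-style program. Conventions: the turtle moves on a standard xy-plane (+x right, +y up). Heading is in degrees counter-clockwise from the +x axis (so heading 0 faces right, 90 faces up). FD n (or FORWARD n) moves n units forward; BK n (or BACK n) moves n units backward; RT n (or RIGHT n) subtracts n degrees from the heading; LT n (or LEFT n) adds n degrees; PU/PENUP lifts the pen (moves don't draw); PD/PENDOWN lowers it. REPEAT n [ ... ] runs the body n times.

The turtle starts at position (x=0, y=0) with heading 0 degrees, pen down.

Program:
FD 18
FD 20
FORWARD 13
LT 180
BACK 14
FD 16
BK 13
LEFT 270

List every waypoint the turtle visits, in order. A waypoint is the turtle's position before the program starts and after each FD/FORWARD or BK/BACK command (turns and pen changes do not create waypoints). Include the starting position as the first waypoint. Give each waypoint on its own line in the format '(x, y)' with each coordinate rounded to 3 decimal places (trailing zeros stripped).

Answer: (0, 0)
(18, 0)
(38, 0)
(51, 0)
(65, 0)
(49, 0)
(62, 0)

Derivation:
Executing turtle program step by step:
Start: pos=(0,0), heading=0, pen down
FD 18: (0,0) -> (18,0) [heading=0, draw]
FD 20: (18,0) -> (38,0) [heading=0, draw]
FD 13: (38,0) -> (51,0) [heading=0, draw]
LT 180: heading 0 -> 180
BK 14: (51,0) -> (65,0) [heading=180, draw]
FD 16: (65,0) -> (49,0) [heading=180, draw]
BK 13: (49,0) -> (62,0) [heading=180, draw]
LT 270: heading 180 -> 90
Final: pos=(62,0), heading=90, 6 segment(s) drawn
Waypoints (7 total):
(0, 0)
(18, 0)
(38, 0)
(51, 0)
(65, 0)
(49, 0)
(62, 0)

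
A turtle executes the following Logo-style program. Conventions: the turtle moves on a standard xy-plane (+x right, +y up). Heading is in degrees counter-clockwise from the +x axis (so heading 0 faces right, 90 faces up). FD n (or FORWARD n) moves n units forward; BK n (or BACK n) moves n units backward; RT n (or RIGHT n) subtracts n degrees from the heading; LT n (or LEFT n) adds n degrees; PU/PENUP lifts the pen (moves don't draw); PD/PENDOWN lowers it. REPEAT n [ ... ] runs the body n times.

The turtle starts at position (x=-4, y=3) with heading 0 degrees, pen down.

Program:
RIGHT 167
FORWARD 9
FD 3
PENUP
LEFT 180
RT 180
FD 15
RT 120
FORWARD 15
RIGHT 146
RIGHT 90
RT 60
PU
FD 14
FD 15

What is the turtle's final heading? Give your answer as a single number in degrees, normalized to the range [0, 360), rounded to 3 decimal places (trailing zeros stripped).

Answer: 137

Derivation:
Executing turtle program step by step:
Start: pos=(-4,3), heading=0, pen down
RT 167: heading 0 -> 193
FD 9: (-4,3) -> (-12.769,0.975) [heading=193, draw]
FD 3: (-12.769,0.975) -> (-15.692,0.301) [heading=193, draw]
PU: pen up
LT 180: heading 193 -> 13
RT 180: heading 13 -> 193
FD 15: (-15.692,0.301) -> (-30.308,-3.074) [heading=193, move]
RT 120: heading 193 -> 73
FD 15: (-30.308,-3.074) -> (-25.922,11.271) [heading=73, move]
RT 146: heading 73 -> 287
RT 90: heading 287 -> 197
RT 60: heading 197 -> 137
PU: pen up
FD 14: (-25.922,11.271) -> (-36.161,20.819) [heading=137, move]
FD 15: (-36.161,20.819) -> (-47.132,31.049) [heading=137, move]
Final: pos=(-47.132,31.049), heading=137, 2 segment(s) drawn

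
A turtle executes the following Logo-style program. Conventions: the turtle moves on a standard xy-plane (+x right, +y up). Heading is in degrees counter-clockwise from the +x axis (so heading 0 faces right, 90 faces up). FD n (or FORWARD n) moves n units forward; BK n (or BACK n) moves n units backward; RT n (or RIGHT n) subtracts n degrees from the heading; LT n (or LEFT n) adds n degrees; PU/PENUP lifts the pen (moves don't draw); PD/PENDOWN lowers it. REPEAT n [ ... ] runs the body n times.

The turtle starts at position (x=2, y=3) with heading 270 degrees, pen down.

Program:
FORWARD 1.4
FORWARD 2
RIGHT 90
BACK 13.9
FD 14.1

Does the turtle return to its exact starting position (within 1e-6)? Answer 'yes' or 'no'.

Answer: no

Derivation:
Executing turtle program step by step:
Start: pos=(2,3), heading=270, pen down
FD 1.4: (2,3) -> (2,1.6) [heading=270, draw]
FD 2: (2,1.6) -> (2,-0.4) [heading=270, draw]
RT 90: heading 270 -> 180
BK 13.9: (2,-0.4) -> (15.9,-0.4) [heading=180, draw]
FD 14.1: (15.9,-0.4) -> (1.8,-0.4) [heading=180, draw]
Final: pos=(1.8,-0.4), heading=180, 4 segment(s) drawn

Start position: (2, 3)
Final position: (1.8, -0.4)
Distance = 3.406; >= 1e-6 -> NOT closed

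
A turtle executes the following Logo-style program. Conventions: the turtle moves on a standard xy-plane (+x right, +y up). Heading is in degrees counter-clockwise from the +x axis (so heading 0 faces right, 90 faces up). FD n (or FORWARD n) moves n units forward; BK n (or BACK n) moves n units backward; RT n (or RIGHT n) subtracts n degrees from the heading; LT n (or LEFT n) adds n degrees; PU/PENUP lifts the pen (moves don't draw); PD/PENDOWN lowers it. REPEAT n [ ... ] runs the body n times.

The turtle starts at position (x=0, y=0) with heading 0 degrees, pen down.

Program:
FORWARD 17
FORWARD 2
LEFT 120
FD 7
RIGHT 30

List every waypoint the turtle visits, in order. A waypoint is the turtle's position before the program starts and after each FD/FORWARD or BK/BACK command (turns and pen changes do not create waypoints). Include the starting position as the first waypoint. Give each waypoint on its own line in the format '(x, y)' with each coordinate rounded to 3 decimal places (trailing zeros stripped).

Executing turtle program step by step:
Start: pos=(0,0), heading=0, pen down
FD 17: (0,0) -> (17,0) [heading=0, draw]
FD 2: (17,0) -> (19,0) [heading=0, draw]
LT 120: heading 0 -> 120
FD 7: (19,0) -> (15.5,6.062) [heading=120, draw]
RT 30: heading 120 -> 90
Final: pos=(15.5,6.062), heading=90, 3 segment(s) drawn
Waypoints (4 total):
(0, 0)
(17, 0)
(19, 0)
(15.5, 6.062)

Answer: (0, 0)
(17, 0)
(19, 0)
(15.5, 6.062)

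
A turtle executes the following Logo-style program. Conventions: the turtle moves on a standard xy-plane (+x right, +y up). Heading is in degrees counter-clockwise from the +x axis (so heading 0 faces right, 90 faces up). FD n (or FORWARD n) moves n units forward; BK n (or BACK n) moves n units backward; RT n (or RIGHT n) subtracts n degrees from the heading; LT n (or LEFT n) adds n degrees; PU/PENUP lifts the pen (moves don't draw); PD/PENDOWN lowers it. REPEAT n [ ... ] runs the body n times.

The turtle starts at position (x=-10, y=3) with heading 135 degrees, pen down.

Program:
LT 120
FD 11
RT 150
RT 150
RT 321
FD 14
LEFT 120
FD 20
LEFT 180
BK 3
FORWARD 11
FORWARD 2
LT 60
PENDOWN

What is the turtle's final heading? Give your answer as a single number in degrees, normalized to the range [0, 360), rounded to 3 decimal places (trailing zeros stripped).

Executing turtle program step by step:
Start: pos=(-10,3), heading=135, pen down
LT 120: heading 135 -> 255
FD 11: (-10,3) -> (-12.847,-7.625) [heading=255, draw]
RT 150: heading 255 -> 105
RT 150: heading 105 -> 315
RT 321: heading 315 -> 354
FD 14: (-12.847,-7.625) -> (1.076,-9.089) [heading=354, draw]
LT 120: heading 354 -> 114
FD 20: (1.076,-9.089) -> (-7.058,9.182) [heading=114, draw]
LT 180: heading 114 -> 294
BK 3: (-7.058,9.182) -> (-8.279,11.923) [heading=294, draw]
FD 11: (-8.279,11.923) -> (-3.805,1.874) [heading=294, draw]
FD 2: (-3.805,1.874) -> (-2.991,0.047) [heading=294, draw]
LT 60: heading 294 -> 354
PD: pen down
Final: pos=(-2.991,0.047), heading=354, 6 segment(s) drawn

Answer: 354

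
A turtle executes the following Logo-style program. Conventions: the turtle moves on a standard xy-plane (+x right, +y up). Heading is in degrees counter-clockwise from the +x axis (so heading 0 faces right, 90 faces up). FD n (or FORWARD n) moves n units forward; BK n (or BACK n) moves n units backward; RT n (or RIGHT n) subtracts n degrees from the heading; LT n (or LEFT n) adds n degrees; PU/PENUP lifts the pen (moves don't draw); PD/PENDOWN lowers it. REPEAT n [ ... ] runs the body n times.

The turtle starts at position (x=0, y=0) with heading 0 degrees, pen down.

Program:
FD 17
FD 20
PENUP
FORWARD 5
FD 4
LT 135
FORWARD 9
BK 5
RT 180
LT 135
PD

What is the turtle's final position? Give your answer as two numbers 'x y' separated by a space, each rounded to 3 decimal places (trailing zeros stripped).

Answer: 43.172 2.828

Derivation:
Executing turtle program step by step:
Start: pos=(0,0), heading=0, pen down
FD 17: (0,0) -> (17,0) [heading=0, draw]
FD 20: (17,0) -> (37,0) [heading=0, draw]
PU: pen up
FD 5: (37,0) -> (42,0) [heading=0, move]
FD 4: (42,0) -> (46,0) [heading=0, move]
LT 135: heading 0 -> 135
FD 9: (46,0) -> (39.636,6.364) [heading=135, move]
BK 5: (39.636,6.364) -> (43.172,2.828) [heading=135, move]
RT 180: heading 135 -> 315
LT 135: heading 315 -> 90
PD: pen down
Final: pos=(43.172,2.828), heading=90, 2 segment(s) drawn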